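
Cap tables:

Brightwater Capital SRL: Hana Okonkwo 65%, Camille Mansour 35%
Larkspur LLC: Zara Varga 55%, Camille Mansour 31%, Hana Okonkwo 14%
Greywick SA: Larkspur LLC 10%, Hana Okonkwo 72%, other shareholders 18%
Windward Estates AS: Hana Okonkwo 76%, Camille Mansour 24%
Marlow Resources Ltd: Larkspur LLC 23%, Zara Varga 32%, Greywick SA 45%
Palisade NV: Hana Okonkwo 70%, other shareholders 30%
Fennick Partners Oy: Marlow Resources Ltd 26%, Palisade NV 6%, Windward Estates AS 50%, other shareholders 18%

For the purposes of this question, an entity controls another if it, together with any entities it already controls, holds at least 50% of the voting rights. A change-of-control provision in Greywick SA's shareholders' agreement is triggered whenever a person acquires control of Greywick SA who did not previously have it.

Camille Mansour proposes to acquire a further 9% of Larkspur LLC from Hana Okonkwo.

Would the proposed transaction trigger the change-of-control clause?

The purchase adds only to Camille's holdings (Hana's stake shrinks), so Camille is the only person who could newly come to control Greywick.
Camille's largest direct stake is 35% in Brightwater, which does not meet the threshold, so Camille controls no company.
Neither Camille nor any entity Camille controls holds any voting interest in Greywick.
So before the transaction, Camille does not control Greywick.
After the purchase, Camille's direct stake in Larkspur rises to 31% + 9% = 40%, and Hana's stake falls to 5%.
Camille's side now holds 40% of Larkspur, not ≥ 50%, so Camille still does not control Larkspur.
After the transaction, neither Camille nor any entity Camille controls holds a voting interest in Greywick, so Camille still does not control it.
No new person acquires control, so the clause is not triggered.

No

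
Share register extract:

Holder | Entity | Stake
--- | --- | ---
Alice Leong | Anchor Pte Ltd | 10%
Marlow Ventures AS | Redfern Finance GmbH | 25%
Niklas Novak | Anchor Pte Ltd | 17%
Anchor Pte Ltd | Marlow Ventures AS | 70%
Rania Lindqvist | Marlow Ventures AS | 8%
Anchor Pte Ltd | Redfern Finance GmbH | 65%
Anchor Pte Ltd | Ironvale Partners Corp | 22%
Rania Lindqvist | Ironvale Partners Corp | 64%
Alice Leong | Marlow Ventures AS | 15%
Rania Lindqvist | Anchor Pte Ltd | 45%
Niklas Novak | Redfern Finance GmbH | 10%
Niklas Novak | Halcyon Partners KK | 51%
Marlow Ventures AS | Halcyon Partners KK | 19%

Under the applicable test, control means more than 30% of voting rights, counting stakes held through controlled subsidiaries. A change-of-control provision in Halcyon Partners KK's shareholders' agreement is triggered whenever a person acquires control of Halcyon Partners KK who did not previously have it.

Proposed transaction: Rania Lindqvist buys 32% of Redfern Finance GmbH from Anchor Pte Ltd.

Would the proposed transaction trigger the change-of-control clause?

The purchase adds only to Rania's holdings (Anchor's stake shrinks), so Rania is the only person who could newly come to control Halcyon.
Rania holds 45% of Anchor, so Rania controls Anchor.
Anchor and Rania together hold 22% + 64% = 86% of Ironvale, so Rania controls Ironvale.
Anchor and Rania together hold 70% + 8% = 78% of Marlow, so Rania controls Marlow.
Marlow and Anchor together hold 25% + 65% = 90% of Redfern, so Rania controls Redfern.
In Halcyon, Rania's side holds only 19%, not > 30%.
So before the transaction, Rania does not control Halcyon.
After the purchase, Rania holds 32% of Redfern directly, and Anchor's stake falls to 33%.
Marlow and Anchor and Rania together hold 25% + 33% + 32% = 90% of Redfern, so Rania controls Redfern.
After the transaction, Rania's side holds 19% of Halcyon, not > 30%, so Rania still does not control Halcyon.
No new person acquires control, so the clause is not triggered.

No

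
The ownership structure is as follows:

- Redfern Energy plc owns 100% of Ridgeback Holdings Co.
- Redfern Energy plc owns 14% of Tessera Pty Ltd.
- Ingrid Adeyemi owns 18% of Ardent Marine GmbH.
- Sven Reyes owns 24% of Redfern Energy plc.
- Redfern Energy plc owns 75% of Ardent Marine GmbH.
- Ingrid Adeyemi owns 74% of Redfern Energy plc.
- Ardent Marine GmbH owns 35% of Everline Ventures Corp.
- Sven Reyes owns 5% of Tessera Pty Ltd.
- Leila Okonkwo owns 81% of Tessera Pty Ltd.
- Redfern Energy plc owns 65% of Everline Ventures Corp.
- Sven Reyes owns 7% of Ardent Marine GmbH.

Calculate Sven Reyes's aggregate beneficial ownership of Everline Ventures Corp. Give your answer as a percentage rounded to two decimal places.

24.35%

Sven reaches Everline along 3 paths.
Via Ardent: 7% × 35% = 2.45%.
Via Redfern → Ardent: 24% × 75% × 35% = 6.3%.
Via Redfern: 24% × 65% = 15.6%.
Total: 2.45% + 6.3% + 15.6% = 24.35%.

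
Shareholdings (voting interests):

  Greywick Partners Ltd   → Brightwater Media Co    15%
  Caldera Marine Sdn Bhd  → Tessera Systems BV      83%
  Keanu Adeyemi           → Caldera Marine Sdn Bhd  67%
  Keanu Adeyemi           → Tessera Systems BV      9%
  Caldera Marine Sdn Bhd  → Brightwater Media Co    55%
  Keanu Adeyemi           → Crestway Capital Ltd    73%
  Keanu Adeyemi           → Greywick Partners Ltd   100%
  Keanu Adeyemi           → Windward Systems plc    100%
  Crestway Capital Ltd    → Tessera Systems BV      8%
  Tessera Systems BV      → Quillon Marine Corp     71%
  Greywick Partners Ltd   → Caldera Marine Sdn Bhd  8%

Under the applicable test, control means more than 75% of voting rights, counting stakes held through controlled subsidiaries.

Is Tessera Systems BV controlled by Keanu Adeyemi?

Keanu holds 100% of Greywick, so Keanu controls Greywick.
Keanu holds 100% of Windward, so Keanu controls Windward.
In Tessera, Keanu's side holds only 9%, not > 75%.
So Keanu does not control Tessera.

No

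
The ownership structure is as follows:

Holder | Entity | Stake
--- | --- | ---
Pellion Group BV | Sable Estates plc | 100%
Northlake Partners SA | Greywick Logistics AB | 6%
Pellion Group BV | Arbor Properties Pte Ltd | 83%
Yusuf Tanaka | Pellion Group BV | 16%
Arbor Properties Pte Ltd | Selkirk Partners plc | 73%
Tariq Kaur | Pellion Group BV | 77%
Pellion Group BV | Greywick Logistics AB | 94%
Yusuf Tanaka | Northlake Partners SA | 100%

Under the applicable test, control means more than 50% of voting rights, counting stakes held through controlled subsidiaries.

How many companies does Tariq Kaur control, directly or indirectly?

Tariq holds 77% of Pellion, so Tariq controls Pellion.
Pellion holds 94% of Greywick, so Tariq controls Greywick.
Pellion holds 100% of Sable, so Tariq controls Sable.
Pellion holds 83% of Arbor, so Tariq controls Arbor.
Arbor holds 73% of Selkirk, so Tariq controls Selkirk.
No other company's threshold is met.
Tariq controls 5 companies.

5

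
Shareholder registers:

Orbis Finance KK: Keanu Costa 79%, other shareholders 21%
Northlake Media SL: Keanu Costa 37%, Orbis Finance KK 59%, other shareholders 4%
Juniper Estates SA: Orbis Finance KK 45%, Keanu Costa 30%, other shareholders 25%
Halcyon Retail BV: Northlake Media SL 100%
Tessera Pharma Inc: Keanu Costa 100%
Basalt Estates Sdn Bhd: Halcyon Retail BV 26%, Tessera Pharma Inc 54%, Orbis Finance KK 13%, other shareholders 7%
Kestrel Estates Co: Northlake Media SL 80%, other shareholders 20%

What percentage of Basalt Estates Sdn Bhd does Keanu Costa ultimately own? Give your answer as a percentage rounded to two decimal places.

86.01%

Keanu reaches Basalt along 4 paths.
Via Northlake → Halcyon: 37% × 100% × 26% = 9.62%.
Via Orbis → Northlake → Halcyon: 79% × 59% × 100% × 26% = 12.1186%.
Via Tessera: 100% × 54% = 54%.
Via Orbis: 79% × 13% = 10.27%.
Total: 9.62% + 12.1186% + 54% + 10.27% = 86.0086%.
Rounded: 86.01%.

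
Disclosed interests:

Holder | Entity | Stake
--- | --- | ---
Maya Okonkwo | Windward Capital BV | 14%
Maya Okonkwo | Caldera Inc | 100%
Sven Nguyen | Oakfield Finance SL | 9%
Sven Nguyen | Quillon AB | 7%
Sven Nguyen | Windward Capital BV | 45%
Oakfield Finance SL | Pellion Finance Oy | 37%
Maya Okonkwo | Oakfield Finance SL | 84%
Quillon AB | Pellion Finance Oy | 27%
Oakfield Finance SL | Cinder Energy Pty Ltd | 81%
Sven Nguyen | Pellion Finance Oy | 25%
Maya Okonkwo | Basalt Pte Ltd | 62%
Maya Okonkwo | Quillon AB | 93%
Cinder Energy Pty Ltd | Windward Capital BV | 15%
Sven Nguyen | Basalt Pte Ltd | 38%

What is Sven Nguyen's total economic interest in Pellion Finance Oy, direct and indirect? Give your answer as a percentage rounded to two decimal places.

Sven reaches Pellion along 3 paths.
Via Oakfield: 9% × 37% = 3.33%.
Direct stake: 25% = 25%.
Via Quillon: 7% × 27% = 1.89%.
Total: 3.33% + 25% + 1.89% = 30.22%.

30.22%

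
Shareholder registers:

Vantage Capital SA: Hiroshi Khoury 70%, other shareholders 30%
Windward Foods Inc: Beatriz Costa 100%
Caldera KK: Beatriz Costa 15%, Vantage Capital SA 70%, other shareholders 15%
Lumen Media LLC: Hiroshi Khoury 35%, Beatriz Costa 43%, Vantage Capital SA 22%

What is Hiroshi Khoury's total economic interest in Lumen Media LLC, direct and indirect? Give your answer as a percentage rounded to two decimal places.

50.40%

Hiroshi reaches Lumen along 2 paths.
Direct stake: 35% = 35%.
Via Vantage: 70% × 22% = 15.4%.
Total: 35% + 15.4% = 50.4%.
Rounded: 50.40%.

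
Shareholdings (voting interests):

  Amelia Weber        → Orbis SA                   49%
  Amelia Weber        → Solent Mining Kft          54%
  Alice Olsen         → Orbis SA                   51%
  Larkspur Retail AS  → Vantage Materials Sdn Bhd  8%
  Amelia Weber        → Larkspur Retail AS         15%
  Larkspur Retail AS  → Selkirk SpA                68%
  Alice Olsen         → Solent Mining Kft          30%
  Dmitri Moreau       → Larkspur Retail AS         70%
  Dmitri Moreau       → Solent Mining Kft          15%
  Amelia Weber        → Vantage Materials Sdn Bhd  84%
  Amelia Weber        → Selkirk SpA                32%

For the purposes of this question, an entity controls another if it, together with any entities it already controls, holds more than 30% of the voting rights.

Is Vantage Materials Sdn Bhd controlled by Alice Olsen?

No

Alice holds 51% of Orbis, so Alice controls Orbis.
Neither Alice nor any entity Alice controls holds any voting interest in Vantage.
So Alice does not control Vantage.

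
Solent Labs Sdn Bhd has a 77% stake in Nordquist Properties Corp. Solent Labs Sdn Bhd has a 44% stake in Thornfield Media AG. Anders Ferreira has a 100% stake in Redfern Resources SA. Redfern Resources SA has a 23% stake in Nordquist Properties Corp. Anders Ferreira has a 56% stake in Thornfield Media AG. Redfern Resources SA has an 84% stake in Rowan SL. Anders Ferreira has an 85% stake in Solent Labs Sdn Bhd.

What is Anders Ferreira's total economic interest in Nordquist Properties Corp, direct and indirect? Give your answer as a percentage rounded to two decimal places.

88.45%

Anders reaches Nordquist along 2 paths.
Via Solent: 85% × 77% = 65.45%.
Via Redfern: 100% × 23% = 23%.
Total: 65.45% + 23% = 88.45%.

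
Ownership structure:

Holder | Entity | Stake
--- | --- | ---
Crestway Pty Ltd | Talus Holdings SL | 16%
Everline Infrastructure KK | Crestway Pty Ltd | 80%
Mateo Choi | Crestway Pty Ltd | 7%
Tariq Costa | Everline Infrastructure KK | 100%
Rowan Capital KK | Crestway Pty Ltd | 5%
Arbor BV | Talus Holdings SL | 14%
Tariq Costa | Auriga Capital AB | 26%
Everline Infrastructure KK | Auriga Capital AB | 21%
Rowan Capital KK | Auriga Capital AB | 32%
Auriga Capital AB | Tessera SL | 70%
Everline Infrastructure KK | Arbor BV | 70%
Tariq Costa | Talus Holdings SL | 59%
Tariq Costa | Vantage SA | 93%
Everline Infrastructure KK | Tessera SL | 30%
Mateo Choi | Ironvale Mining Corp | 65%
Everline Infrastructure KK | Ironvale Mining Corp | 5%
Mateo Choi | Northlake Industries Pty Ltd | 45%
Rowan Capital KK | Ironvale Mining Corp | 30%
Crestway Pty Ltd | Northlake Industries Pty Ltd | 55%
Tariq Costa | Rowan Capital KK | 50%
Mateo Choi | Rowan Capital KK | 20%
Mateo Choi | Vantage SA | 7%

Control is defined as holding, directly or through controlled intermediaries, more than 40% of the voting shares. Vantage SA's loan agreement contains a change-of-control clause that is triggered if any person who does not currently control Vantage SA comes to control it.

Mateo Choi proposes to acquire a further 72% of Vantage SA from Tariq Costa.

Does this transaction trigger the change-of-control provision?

The purchase adds only to Mateo's holdings (Tariq's stake shrinks), so Mateo is the only person who could newly come to control Vantage.
Mateo holds 65% of Ironvale, so Mateo controls Ironvale.
Mateo holds 45% of Northlake, so Mateo controls Northlake.
In Vantage, Mateo's side holds only 7%, not > 40%.
So before the transaction, Mateo does not control Vantage.
After the purchase, Mateo's direct stake in Vantage rises to 7% + 72% = 79%, and Tariq's stake falls to 21%.
Mateo holds 79% of Vantage, so Mateo controls Vantage.
Mateo did not control Vantage before and does after, so the clause is triggered.

Yes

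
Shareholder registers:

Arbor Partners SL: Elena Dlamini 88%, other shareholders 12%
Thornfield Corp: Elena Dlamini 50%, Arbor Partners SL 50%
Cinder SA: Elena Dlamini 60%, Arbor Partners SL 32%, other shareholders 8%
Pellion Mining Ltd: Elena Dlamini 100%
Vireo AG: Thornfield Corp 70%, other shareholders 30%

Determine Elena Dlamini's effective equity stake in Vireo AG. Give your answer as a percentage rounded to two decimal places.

65.80%

Elena reaches Vireo along 2 paths.
Via Thornfield: 50% × 70% = 35%.
Via Arbor → Thornfield: 88% × 50% × 70% = 30.8%.
Total: 35% + 30.8% = 65.8%.
Rounded: 65.80%.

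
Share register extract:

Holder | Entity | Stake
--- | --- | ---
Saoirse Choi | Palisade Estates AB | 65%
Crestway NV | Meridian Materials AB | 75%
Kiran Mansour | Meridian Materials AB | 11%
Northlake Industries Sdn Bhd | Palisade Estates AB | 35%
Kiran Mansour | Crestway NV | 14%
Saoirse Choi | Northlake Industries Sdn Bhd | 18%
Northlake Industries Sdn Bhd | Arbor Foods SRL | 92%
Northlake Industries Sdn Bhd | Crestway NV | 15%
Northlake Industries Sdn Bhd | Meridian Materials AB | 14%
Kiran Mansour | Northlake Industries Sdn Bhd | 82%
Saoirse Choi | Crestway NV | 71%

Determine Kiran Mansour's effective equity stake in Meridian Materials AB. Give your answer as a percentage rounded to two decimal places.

42.21%

Kiran reaches Meridian along 4 paths.
Direct stake: 11% = 11%.
Via Northlake: 82% × 14% = 11.48%.
Via Northlake → Crestway: 82% × 15% × 75% = 9.225%.
Via Crestway: 14% × 75% = 10.5%.
Total: 11% + 11.48% + 9.225% + 10.5% = 42.205%.
Rounded: 42.21%.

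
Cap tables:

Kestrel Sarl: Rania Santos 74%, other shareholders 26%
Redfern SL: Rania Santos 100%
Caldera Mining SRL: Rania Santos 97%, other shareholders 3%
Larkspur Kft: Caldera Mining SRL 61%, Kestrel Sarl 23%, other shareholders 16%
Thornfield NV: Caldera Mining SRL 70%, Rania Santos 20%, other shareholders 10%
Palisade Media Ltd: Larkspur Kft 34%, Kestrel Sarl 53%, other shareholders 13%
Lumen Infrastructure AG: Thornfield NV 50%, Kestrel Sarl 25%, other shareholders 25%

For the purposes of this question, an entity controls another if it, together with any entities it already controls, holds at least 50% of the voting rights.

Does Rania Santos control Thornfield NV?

Rania holds 97% of Caldera, so Rania controls Caldera.
Caldera and Rania together hold 70% + 20% = 90% of Thornfield, so Rania controls Thornfield.

Yes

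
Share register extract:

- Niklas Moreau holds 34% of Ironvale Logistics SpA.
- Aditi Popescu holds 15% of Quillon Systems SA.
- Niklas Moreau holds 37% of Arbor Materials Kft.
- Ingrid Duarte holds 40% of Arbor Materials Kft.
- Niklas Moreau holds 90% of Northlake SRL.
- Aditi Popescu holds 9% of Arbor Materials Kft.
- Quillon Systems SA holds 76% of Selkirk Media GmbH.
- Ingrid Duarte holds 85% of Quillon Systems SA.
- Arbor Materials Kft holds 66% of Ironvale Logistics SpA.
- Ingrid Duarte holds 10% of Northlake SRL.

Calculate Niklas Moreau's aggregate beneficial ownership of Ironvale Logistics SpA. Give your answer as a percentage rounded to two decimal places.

58.42%

Niklas reaches Ironvale along 2 paths.
Direct stake: 34% = 34%.
Via Arbor: 37% × 66% = 24.42%.
Total: 34% + 24.42% = 58.42%.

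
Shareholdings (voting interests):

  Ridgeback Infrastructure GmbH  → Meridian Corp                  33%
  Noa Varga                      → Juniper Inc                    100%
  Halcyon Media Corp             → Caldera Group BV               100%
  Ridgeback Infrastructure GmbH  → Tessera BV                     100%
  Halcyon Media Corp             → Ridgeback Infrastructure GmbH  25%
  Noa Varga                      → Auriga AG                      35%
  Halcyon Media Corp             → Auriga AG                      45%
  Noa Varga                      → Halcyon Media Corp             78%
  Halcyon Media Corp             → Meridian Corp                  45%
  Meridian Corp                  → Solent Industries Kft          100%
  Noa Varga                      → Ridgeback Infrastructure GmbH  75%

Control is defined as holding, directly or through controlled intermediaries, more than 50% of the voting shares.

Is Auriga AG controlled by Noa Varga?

Noa holds 78% of Halcyon, so Noa controls Halcyon.
Halcyon and Noa together hold 45% + 35% = 80% of Auriga, so Noa controls Auriga.

Yes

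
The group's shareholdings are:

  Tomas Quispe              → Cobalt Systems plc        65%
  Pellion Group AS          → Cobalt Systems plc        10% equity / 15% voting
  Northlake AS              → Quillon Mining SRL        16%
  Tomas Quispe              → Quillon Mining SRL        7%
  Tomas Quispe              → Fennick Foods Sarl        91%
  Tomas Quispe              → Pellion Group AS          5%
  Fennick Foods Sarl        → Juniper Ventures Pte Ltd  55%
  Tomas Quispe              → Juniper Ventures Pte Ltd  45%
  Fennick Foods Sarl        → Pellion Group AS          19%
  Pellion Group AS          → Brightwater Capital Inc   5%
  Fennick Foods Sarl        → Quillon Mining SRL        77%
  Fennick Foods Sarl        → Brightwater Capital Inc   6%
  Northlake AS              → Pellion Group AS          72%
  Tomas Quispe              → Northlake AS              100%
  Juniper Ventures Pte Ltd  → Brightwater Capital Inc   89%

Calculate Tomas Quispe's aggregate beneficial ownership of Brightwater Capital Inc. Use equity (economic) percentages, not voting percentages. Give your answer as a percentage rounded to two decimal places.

Tomas reaches Brightwater along 6 paths.
Via Fennick → Juniper: 91% × 55% × 89% = 44.5445%.
Via Juniper: 45% × 89% = 40.05%.
Via Northlake → Pellion: 100% × 72% × 5% = 3.6%.
Via Fennick → Pellion: 91% × 19% × 5% = 0.8645%.
Via Pellion: 5% × 5% = 0.25%.
Via Fennick: 91% × 6% = 5.46%.
Total: 44.5445% + 40.05% + 3.6% + 0.8645% + 0.25% + 5.46% = 94.769%.
Rounded: 94.77%.

94.77%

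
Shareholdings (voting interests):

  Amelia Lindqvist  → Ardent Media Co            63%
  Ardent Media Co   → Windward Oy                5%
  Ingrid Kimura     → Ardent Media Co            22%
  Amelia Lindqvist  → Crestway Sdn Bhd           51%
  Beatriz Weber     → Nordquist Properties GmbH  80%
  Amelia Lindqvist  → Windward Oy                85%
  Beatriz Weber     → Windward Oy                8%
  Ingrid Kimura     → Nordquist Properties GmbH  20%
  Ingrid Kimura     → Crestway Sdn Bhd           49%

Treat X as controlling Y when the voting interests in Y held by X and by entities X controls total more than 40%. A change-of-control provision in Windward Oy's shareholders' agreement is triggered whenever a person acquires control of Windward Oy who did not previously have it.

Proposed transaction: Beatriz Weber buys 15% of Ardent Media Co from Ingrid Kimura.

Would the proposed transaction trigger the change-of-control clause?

No

The purchase adds only to Beatriz's holdings (Ingrid's stake shrinks), so Beatriz is the only person who could newly come to control Windward.
Beatriz holds 80% of Nordquist, so Beatriz controls Nordquist.
In Windward, Beatriz's side holds only 8%, not > 40%.
So before the transaction, Beatriz does not control Windward.
After the purchase, Beatriz holds 15% of Ardent directly, and Ingrid's stake falls to 7%.
Beatriz's side now holds 15% of Ardent, not > 40%, so Beatriz still does not control Ardent.
After the transaction, Beatriz's side holds 8% of Windward, not > 40%, so Beatriz still does not control Windward.
No new person acquires control, so the clause is not triggered.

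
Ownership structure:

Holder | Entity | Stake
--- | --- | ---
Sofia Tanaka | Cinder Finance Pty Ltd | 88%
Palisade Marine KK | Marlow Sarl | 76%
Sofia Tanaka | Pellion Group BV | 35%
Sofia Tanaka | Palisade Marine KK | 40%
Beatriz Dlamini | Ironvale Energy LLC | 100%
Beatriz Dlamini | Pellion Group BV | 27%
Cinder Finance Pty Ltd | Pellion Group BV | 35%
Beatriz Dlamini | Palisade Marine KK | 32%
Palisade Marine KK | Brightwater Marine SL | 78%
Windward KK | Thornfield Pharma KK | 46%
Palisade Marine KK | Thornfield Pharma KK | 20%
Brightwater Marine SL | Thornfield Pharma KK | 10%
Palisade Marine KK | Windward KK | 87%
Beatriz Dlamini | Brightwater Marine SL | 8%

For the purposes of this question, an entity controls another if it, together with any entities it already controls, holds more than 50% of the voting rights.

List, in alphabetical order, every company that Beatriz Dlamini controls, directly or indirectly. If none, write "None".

Ironvale Energy LLC

Beatriz holds 100% of Ironvale, so Beatriz controls Ironvale.
No other company's threshold is met.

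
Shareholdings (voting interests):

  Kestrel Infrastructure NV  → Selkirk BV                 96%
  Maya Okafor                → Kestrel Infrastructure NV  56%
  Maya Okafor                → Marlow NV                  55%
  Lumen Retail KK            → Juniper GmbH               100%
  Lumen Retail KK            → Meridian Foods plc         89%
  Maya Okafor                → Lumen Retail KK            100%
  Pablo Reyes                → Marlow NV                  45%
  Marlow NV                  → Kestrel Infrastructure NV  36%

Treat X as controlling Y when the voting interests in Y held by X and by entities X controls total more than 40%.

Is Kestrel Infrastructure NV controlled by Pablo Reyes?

Pablo holds 45% of Marlow, so Pablo controls Marlow.
In Kestrel, Pablo's side holds only 36%, not > 40%.
So Pablo does not control Kestrel.

No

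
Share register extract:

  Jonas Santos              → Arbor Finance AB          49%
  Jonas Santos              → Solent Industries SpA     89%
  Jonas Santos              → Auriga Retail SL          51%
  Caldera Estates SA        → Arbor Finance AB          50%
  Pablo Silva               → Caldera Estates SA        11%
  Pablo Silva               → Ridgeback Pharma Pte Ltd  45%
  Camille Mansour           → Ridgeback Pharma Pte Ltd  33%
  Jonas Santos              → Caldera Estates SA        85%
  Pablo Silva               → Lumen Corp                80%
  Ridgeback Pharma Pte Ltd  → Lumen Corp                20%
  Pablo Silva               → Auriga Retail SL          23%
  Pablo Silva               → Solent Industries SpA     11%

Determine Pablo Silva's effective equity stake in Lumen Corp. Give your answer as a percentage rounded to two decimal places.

89.00%

Pablo reaches Lumen along 2 paths.
Direct stake: 80% = 80%.
Via Ridgeback: 45% × 20% = 9%.
Total: 80% + 9% = 89%.
Rounded: 89.00%.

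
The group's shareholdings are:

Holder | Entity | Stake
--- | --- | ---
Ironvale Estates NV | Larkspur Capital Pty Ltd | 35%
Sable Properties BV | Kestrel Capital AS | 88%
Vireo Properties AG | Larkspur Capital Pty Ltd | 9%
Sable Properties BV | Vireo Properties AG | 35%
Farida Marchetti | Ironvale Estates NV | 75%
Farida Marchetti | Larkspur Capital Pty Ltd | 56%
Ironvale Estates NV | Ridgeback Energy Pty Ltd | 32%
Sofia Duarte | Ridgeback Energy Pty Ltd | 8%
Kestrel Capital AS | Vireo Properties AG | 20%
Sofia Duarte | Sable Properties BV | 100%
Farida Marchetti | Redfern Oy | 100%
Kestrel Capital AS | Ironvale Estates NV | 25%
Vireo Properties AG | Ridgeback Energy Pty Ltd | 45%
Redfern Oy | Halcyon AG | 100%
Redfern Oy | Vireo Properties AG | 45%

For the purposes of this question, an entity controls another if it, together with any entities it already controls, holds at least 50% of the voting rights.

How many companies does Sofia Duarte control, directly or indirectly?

Sofia holds 100% of Sable, so Sofia controls Sable.
Sable holds 88% of Kestrel, so Sofia controls Kestrel.
Sable and Kestrel together hold 35% + 20% = 55% of Vireo, so Sofia controls Vireo.
Sofia and Vireo together hold 8% + 45% = 53% of Ridgeback, so Sofia controls Ridgeback.
No other company's threshold is met.
Sofia controls 4 companies.

4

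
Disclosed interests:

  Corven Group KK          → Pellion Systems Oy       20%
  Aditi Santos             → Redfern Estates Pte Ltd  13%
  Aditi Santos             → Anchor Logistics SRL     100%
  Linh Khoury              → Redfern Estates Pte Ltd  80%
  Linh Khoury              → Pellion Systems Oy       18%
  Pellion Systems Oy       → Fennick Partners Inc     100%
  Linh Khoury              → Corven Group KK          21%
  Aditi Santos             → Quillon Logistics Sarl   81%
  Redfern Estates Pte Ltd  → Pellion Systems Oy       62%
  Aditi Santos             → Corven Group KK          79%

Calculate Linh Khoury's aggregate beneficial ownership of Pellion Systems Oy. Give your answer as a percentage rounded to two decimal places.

Linh reaches Pellion along 3 paths.
Via Redfern: 80% × 62% = 49.6%.
Direct stake: 18% = 18%.
Via Corven: 21% × 20% = 4.2%.
Total: 49.6% + 18% + 4.2% = 71.8%.
Rounded: 71.80%.

71.80%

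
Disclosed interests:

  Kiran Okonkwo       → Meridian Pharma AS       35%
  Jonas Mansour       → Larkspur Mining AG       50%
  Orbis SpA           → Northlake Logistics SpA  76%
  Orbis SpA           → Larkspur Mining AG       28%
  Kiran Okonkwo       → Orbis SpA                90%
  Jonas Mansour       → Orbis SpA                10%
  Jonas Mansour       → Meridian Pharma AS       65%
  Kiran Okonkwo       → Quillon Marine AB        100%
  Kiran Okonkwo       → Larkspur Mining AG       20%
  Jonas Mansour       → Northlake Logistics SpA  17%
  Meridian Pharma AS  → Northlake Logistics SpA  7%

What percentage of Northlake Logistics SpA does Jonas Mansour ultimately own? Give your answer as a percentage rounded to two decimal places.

Jonas reaches Northlake along 3 paths.
Via Meridian: 65% × 7% = 4.55%.
Direct stake: 17% = 17%.
Via Orbis: 10% × 76% = 7.6%.
Total: 4.55% + 17% + 7.6% = 29.15%.

29.15%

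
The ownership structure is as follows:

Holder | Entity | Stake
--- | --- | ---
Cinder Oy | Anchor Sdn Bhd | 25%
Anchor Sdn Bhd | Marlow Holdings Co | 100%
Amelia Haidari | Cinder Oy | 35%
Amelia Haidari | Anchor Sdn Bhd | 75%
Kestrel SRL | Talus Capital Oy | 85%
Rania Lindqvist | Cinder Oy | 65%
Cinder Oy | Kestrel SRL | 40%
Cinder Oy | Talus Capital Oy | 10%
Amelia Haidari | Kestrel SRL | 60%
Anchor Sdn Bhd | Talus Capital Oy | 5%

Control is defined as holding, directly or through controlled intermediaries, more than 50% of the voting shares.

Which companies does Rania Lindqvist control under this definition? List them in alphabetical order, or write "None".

Cinder Oy

Rania holds 65% of Cinder, so Rania controls Cinder.
No other company's threshold is met.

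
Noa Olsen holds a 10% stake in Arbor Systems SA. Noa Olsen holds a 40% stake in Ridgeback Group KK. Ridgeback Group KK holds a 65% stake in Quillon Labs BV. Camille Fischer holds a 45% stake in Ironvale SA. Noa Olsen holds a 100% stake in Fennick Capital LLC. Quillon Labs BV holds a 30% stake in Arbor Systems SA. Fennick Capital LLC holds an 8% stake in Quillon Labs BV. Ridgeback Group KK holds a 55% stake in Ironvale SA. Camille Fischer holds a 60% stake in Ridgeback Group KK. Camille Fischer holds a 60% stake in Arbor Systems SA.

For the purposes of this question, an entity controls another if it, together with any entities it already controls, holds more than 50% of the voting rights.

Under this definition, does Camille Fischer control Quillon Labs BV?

Camille holds 60% of Ridgeback, so Camille controls Ridgeback.
Ridgeback holds 65% of Quillon, so Camille controls Quillon.

Yes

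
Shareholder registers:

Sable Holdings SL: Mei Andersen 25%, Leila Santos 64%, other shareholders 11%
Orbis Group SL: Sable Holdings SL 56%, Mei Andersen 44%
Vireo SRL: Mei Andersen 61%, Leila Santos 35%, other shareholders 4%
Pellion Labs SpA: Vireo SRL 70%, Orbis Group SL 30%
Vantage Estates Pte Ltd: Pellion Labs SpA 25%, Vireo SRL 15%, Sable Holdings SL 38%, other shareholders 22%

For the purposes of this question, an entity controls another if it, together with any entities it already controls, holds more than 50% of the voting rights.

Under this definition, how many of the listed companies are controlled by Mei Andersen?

Mei holds 61% of Vireo, so Mei controls Vireo.
Vireo holds 70% of Pellion, so Mei controls Pellion.
No other company's threshold is met.
Mei controls 2 companies.

2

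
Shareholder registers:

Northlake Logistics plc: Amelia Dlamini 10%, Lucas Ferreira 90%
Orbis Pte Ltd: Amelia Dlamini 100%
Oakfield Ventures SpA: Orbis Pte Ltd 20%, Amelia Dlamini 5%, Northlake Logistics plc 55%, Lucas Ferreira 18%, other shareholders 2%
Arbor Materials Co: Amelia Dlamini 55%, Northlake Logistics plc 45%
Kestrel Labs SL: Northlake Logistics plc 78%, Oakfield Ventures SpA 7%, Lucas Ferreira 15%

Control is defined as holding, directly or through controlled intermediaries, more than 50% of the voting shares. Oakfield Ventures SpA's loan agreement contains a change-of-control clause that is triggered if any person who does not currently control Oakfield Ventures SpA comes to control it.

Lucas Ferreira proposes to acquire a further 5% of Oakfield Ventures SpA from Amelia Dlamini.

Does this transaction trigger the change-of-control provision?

No

The purchase adds only to Lucas's holdings (Amelia's stake shrinks), so Lucas is the only person who could newly come to control Oakfield.
Lucas holds 90% of Northlake, so Lucas controls Northlake.
Northlake and Lucas together hold 55% + 18% = 73% of Oakfield, so Lucas controls Oakfield.
So Lucas already controls Oakfield before the transaction.
After the purchase, Lucas's direct stake in Oakfield rises to 18% + 5% = 23%, and Amelia's stake falls to 0%.
Lucas controlled Oakfield already, so this is not a new person acquiring control; every other person's position is unchanged or reduced.
No new person acquires control, so the clause is not triggered.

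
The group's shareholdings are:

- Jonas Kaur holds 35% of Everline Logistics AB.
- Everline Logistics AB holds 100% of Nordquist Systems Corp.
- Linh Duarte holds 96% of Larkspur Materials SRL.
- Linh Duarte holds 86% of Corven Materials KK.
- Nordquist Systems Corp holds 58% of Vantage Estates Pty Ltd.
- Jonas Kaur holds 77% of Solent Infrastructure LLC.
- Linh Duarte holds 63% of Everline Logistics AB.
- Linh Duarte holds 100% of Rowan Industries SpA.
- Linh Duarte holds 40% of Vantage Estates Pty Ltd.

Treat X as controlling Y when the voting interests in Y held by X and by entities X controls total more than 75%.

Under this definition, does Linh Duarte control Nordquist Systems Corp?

Linh holds 86% of Corven, so Linh controls Corven.
Linh holds 96% of Larkspur, so Linh controls Larkspur.
Linh holds 100% of Rowan, so Linh controls Rowan.
Neither Linh nor any entity Linh controls holds any voting interest in Nordquist.
So Linh does not control Nordquist.

No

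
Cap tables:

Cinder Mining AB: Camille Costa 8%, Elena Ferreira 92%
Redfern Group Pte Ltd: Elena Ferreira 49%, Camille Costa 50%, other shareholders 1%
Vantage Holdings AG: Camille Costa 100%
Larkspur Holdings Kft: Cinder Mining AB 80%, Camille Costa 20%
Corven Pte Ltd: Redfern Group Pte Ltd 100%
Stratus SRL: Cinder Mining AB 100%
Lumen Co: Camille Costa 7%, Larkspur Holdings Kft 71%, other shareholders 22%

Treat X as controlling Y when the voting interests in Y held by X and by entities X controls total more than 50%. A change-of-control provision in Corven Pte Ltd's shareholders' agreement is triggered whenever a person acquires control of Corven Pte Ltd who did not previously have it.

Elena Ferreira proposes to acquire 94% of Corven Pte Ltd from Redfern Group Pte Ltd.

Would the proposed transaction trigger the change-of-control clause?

The purchase adds only to Elena's holdings (Redfern's stake shrinks), so Elena is the only person who could newly come to control Corven.
Elena holds 92% of Cinder, so Elena controls Cinder.
Cinder holds 80% of Larkspur, so Elena controls Larkspur.
Cinder holds 100% of Stratus, so Elena controls Stratus.
Larkspur holds 71% of Lumen, so Elena controls Lumen.
Neither Elena nor any entity Elena controls holds any voting interest in Corven.
So before the transaction, Elena does not control Corven.
After the purchase, Elena holds 94% of Corven directly, and Redfern's stake falls to 6%.
Elena holds 94% of Corven, so Elena controls Corven.
Elena did not control Corven before and does after, so the clause is triggered.

Yes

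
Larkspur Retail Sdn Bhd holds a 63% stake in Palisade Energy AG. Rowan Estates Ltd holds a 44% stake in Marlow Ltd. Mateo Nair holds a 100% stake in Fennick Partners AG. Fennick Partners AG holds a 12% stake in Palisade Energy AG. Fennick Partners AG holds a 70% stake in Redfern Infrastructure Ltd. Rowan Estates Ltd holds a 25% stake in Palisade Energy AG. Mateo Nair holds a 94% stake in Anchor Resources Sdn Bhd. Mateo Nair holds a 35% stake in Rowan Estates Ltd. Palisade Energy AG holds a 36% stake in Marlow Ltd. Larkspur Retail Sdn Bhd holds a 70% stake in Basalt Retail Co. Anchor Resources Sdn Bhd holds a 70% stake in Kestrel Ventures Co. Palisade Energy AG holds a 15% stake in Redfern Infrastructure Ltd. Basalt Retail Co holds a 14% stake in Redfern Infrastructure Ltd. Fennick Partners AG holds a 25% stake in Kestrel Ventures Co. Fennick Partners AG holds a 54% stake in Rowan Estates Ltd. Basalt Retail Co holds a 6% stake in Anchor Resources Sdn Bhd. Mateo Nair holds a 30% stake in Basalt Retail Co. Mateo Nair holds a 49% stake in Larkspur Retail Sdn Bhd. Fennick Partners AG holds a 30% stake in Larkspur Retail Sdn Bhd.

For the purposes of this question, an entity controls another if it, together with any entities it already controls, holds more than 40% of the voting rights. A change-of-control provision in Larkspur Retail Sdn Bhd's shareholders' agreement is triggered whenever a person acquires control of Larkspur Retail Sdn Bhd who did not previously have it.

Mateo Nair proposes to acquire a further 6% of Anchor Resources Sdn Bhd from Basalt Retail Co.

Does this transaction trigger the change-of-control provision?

No

The purchase adds only to Mateo's holdings (Basalt's stake shrinks), so Mateo is the only person who could newly come to control Larkspur.
Mateo holds 100% of Fennick, so Mateo controls Fennick.
Mateo and Fennick together hold 49% + 30% = 79% of Larkspur, so Mateo controls Larkspur.
So Mateo already controls Larkspur before the transaction.
After the purchase, Mateo's direct stake in Anchor rises to 94% + 6% = 100%, and Basalt's stake falls to 0%.
Mateo controlled Larkspur already, so this is not a new person acquiring control; every other person's position is unchanged or reduced.
No new person acquires control, so the clause is not triggered.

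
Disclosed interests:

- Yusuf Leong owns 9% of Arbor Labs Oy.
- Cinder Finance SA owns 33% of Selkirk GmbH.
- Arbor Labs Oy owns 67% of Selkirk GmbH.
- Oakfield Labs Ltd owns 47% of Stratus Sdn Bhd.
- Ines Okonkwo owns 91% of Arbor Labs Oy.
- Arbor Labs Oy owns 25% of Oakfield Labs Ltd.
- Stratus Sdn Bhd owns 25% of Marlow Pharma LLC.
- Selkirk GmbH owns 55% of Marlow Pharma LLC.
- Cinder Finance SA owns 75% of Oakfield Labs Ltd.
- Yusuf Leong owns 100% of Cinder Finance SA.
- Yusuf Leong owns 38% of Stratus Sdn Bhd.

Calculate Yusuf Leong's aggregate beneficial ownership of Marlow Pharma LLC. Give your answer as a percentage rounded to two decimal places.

Yusuf reaches Marlow along 5 paths.
Via Cinder → Selkirk: 100% × 33% × 55% = 18.15%.
Via Arbor → Selkirk: 9% × 67% × 55% = 3.3165%.
Via Stratus: 38% × 25% = 9.5%.
Via Cinder → Oakfield → Stratus: 100% × 75% × 47% × 25% = 8.8125%.
Via Arbor → Oakfield → Stratus: 9% × 25% × 47% × 25% = 0.264375%.
Total: 18.15% + 3.3165% + 9.5% + 8.8125% + 0.264375% = 40.043375%.
Rounded: 40.04%.

40.04%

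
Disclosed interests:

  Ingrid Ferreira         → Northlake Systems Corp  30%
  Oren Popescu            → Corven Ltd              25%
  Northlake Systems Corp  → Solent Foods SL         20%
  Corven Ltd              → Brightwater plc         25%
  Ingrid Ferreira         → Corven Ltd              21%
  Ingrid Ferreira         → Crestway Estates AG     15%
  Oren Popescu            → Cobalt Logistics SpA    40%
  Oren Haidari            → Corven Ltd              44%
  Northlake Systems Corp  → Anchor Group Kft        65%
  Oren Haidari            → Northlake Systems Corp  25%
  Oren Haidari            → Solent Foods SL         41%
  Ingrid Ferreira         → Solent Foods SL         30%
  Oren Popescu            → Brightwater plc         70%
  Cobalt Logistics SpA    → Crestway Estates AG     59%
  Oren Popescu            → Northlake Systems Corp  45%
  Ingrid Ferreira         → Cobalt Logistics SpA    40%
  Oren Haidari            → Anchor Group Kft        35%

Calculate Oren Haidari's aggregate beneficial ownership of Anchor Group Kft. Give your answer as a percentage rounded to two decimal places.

Oren Haidari reaches Anchor along 2 paths.
Direct stake: 35% = 35%.
Via Northlake: 25% × 65% = 16.25%.
Total: 35% + 16.25% = 51.25%.

51.25%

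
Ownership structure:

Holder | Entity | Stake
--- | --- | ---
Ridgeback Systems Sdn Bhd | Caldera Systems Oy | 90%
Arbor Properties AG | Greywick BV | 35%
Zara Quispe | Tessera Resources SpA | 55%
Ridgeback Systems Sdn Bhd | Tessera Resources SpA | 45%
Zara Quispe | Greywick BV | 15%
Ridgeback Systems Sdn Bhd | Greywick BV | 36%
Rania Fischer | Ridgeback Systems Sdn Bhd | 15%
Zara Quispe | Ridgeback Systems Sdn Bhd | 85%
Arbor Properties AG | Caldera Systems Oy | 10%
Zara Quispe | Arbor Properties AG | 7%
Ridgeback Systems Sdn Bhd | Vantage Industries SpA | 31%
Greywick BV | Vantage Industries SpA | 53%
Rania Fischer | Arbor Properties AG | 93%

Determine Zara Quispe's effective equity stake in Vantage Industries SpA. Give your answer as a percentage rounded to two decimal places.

Zara reaches Vantage along 4 paths.
Via Arbor → Greywick: 7% × 35% × 53% = 1.2985%.
Via Ridgeback → Greywick: 85% × 36% × 53% = 16.218%.
Via Greywick: 15% × 53% = 7.95%.
Via Ridgeback: 85% × 31% = 26.35%.
Total: 1.2985% + 16.218% + 7.95% + 26.35% = 51.8165%.
Rounded: 51.82%.

51.82%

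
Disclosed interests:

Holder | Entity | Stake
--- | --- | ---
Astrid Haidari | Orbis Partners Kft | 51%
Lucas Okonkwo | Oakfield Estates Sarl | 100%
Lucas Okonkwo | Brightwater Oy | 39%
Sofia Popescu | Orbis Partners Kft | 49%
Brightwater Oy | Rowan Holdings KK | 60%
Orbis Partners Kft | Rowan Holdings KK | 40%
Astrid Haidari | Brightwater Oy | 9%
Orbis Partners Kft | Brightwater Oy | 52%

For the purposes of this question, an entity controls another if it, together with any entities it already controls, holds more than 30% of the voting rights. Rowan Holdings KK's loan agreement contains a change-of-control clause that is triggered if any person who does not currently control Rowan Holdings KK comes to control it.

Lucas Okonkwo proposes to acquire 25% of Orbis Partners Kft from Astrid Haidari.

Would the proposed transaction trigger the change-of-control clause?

The purchase adds only to Lucas's holdings (Astrid's stake shrinks), so Lucas is the only person who could newly come to control Rowan.
Lucas holds 39% of Brightwater, so Lucas controls Brightwater.
Brightwater holds 60% of Rowan, so Lucas controls Rowan.
So Lucas already controls Rowan before the transaction.
After the purchase, Lucas holds 25% of Orbis directly, and Astrid's stake falls to 26%.
Lucas controlled Rowan already, so this is not a new person acquiring control; every other person's position is unchanged or reduced.
No new person acquires control, so the clause is not triggered.

No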